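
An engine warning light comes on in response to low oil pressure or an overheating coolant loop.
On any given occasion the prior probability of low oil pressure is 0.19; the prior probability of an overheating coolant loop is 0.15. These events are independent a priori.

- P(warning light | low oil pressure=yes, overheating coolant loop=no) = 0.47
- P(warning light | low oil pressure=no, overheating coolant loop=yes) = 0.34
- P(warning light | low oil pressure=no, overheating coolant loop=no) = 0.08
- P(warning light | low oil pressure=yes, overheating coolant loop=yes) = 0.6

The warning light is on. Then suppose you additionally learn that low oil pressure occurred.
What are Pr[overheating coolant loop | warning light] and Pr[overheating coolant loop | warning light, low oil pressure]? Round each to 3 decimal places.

Pr[overheating coolant loop | warning light] ≈ 0.308; Pr[overheating coolant loop | warning light, low oil pressure] ≈ 0.184

Weight on overheating coolant loop=true, given the evidence: 0.041310 + 0.017100 = 0.058410
Denominator P(warning light): 0.08·0.81·0.85 + 0.34·0.81·0.15 + 0.47·0.19·0.85 + 0.6·0.19·0.15 = 0.189395
Posterior = 0.058410 / 0.189395 ≈ 0.308

With the extra evidence:
P(warning light | low oil pressure) = 0.47*0.85 + 0.6*0.15 = 0.399500 + 0.090000 = 0.489500
Of this, 0.090000 comes from 0.6*0.15 (the overheating coolant loop=true cases).
P(overheating coolant loop | warning light, low oil pressure) = 0.090000 / 0.489500 ≈ 0.184
Conditioning on low oil pressure lowers the posterior on overheating coolant loop: the classic explaining-away effect in a common-effect structure.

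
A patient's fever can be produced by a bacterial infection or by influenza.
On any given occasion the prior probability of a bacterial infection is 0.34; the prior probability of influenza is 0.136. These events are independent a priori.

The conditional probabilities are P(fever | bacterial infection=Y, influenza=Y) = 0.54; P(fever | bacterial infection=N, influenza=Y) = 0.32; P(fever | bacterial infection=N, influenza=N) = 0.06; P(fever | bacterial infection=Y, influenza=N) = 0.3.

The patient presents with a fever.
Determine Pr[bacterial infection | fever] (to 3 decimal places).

Pr[bacterial infection | fever] ≈ 0.642

Sum P(fever|·) weighted by the priors over the 4 (bacterial infection, influenza) configurations:
  P(fever) = 0.06*0.66*0.864 + 0.32*0.66*0.136 + 0.3*0.34*0.864 + 0.54*0.34*0.136
        = 0.034214 + 0.028723 + 0.088128 + 0.024970 = 0.176035
The terms with bacterial infection present sum to 0.113098, so
  P(bacterial infection | fever) = 0.113098 / 0.176035 ≈ 0.642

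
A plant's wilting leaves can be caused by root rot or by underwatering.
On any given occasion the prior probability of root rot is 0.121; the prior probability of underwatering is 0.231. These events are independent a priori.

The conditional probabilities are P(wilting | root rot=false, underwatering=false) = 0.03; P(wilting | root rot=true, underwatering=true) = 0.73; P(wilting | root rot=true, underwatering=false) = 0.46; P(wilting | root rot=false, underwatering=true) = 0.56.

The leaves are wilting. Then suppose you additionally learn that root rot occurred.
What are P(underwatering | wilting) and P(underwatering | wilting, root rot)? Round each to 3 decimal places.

P(underwatering | wilting) ≈ 0.680; P(underwatering | wilting, root rot) ≈ 0.323

Numerator (weight on configurations with underwatering): 0.113707 + 0.020404 = 0.134111
The normalizing constant is 0.03×0.879×0.769 + 0.56×0.879×0.231 + 0.46×0.121×0.769 + 0.73×0.121×0.231 = 0.197193
Posterior = 0.134111 / 0.197193 ≈ 0.680

With the extra evidence:
P(wilting | root rot) = 0.46*0.769 + 0.73*0.231 = 0.353740 + 0.168630 = 0.522370
Restricting to configurations with underwatering present: 0.73*0.231 = 0.168630.
So P(underwatering | wilting, root rot) = 0.168630/0.522370 ≈ 0.323.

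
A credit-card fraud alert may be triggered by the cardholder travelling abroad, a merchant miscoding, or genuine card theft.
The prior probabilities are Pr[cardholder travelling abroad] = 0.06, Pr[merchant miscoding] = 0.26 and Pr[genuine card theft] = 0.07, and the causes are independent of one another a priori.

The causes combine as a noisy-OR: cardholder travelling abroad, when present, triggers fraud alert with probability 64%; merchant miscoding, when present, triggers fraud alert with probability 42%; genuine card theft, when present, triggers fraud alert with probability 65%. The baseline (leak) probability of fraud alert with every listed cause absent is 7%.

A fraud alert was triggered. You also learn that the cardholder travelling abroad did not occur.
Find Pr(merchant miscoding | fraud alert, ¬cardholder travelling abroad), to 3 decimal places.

Under noisy-OR, P(fraud alert | causes) = 1 − (1−0.07)·∏(1−qᵢ) over the active causes.
Enumerate the 4 (merchant miscoding, genuine card theft) configurations and weight by the priors:
  P(fraud alert | ¬cardholder travelling abroad) = 0.07*0.74*0.93 + 0.6745*0.74*0.07 + 0.4606*0.26*0.93 + 0.81121*0.26*0.07
        = 0.048174 + 0.034939 + 0.111373 + 0.014764 = 0.209250
The terms with merchant miscoding present sum to 0.126137, so
  P(merchant miscoding | fraud alert, ¬cardholder travelling abroad) = 0.126137 / 0.209250 ≈ 0.603

Pr(merchant miscoding | fraud alert, ¬cardholder travelling abroad) ≈ 0.603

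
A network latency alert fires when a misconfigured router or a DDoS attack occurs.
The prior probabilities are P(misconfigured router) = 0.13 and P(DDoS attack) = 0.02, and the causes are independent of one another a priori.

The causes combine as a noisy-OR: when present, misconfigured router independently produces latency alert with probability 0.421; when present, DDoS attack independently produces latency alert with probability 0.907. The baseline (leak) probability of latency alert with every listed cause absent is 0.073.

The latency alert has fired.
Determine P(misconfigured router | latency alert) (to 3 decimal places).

Under noisy-OR, P(latency alert | causes) = 1 − (1−0.073)·∏(1−qᵢ) over the active causes.
Numerator (weight on configurations with misconfigured router): 0.059020 + 0.002470 = 0.061490
Denominator P(latency alert): 0.073×0.87×0.98 + 0.913789×0.87×0.02 + 0.463267×0.13×0.98 + 0.950084×0.13×0.02 = 0.139630
Posterior = 0.061490 / 0.139630 ≈ 0.440

P(misconfigured router | latency alert) ≈ 0.440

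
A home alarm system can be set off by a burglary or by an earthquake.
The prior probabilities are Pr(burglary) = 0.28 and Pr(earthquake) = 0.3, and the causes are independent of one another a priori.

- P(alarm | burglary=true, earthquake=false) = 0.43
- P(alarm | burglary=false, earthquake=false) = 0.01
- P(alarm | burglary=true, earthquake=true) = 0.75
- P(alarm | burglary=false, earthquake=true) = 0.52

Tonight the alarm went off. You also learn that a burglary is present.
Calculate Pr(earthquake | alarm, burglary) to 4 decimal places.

Pr(earthquake | alarm, burglary) ≈ 0.4278

P(alarm | burglary) = 0.43*0.7 + 0.75*0.3 = 0.301000 + 0.225000 = 0.526000
Restricting to configurations with earthquake present: 0.75*0.3 = 0.225000.
Hence the posterior is 0.225000/0.526000 ≈ 0.4278.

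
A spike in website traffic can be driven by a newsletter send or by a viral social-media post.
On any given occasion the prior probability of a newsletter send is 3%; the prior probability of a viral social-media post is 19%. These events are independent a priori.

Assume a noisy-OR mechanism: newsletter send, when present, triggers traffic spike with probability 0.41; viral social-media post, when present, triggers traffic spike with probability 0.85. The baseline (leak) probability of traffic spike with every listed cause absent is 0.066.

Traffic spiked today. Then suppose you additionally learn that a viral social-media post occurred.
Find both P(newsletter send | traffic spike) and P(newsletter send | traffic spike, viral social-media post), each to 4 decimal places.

Under noisy-OR, P(traffic spike | causes) = 1 − (1−0.066)·∏(1−qᵢ) over the active causes.
P(traffic spike) = 0.066×0.97×0.81 + 0.8599×0.97×0.19 + 0.44894×0.03×0.81 + 0.917341×0.03×0.19 = 0.051856 + 0.158480 + 0.010909 + 0.005229 = 0.226474
Restricting to configurations with newsletter send present: 0.010909 + 0.005229 = 0.016138.
So P(newsletter send | traffic spike) = 0.016138/0.226474 ≈ 0.0713.

Now also conditioning on viral social-media post=true:
By total probability over both values of newsletter send:
  P(traffic spike | viral social-media post) = 0.8599·0.97 + 0.917341·0.03
        = 0.834103 + 0.027520 = 0.861623
Configurations with newsletter send contribute 0.027520, so
  P(newsletter send | traffic spike, viral social-media post) = 0.027520 / 0.861623 ≈ 0.0319
This is intercausal reasoning (explaining away): once viral social-media post accounts for the traffic spike, newsletter send becomes less likely.

P(newsletter send | traffic spike) ≈ 0.0713; P(newsletter send | traffic spike, viral social-media post) ≈ 0.0319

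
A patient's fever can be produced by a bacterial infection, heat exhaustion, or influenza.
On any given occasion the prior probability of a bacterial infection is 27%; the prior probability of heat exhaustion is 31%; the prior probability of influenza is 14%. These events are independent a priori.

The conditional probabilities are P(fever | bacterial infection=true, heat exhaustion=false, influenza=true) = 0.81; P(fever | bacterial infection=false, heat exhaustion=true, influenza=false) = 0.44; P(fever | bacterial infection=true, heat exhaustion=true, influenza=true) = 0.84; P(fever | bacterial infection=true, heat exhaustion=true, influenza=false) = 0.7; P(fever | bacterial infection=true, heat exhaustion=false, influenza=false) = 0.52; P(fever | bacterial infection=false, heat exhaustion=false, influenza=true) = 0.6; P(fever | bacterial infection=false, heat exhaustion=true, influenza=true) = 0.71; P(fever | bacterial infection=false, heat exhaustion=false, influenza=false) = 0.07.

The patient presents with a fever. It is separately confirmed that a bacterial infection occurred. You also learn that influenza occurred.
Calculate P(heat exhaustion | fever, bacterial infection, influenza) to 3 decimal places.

Numerator (weight on configurations with heat exhaustion): 0.84*0.31 = 0.260400
Denominator P(fever | bacterial infection, influenza): 0.81*0.69 + 0.84*0.31 = 0.819300
Posterior = 0.260400 / 0.819300 ≈ 0.318

P(heat exhaustion | fever, bacterial infection, influenza) ≈ 0.318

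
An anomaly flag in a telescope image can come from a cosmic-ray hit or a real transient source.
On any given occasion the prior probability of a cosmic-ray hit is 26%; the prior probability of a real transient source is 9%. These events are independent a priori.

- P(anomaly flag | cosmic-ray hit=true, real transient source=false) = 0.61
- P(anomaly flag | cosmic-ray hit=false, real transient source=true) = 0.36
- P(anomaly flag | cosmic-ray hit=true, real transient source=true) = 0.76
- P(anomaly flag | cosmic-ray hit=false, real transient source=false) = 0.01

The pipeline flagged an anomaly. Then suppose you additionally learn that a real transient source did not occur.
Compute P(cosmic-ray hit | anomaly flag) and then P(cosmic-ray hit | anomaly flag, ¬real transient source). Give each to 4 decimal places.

Weight on cosmic-ray hit=true, given the evidence: 0.144326 + 0.017784 = 0.162110
Denominator P(anomaly flag): 0.01*0.74*0.91 + 0.36*0.74*0.09 + 0.61*0.26*0.91 + 0.76*0.26*0.09 = 0.192820
P(cosmic-ray hit | anomaly flag) = 0.162110/0.192820 ≈ 0.8407

Now also conditioning on real transient source≠true:
By total probability over both values of cosmic-ray hit:
  P(anomaly flag | ¬real transient source) = 0.01·0.74 + 0.61·0.26
        = 0.007400 + 0.158600 = 0.166000
The terms with cosmic-ray hit present sum to 0.158600, so
  P(cosmic-ray hit | anomaly flag, ¬real transient source) = 0.158600 / 0.166000 ≈ 0.9554

P(cosmic-ray hit | anomaly flag) ≈ 0.8407; P(cosmic-ray hit | anomaly flag, ¬real transient source) ≈ 0.9554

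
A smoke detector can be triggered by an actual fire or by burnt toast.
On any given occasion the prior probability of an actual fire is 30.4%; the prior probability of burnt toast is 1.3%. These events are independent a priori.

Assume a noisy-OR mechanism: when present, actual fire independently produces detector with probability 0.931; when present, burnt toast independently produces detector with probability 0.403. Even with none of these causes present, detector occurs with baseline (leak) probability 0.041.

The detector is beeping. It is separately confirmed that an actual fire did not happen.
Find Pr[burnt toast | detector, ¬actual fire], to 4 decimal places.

Under noisy-OR, P(detector | causes) = 1 − (1−0.041)·∏(1−qᵢ) over the active causes.
For the numerator, keep only burnt toast=true terms: 0.427477×0.013 = 0.005557
Normalizer over all consistent configurations: 0.041×0.987 + 0.427477×0.013 = 0.046024
Posterior = 0.005557 / 0.046024 ≈ 0.1207

Pr[burnt toast | detector, ¬actual fire] ≈ 0.1207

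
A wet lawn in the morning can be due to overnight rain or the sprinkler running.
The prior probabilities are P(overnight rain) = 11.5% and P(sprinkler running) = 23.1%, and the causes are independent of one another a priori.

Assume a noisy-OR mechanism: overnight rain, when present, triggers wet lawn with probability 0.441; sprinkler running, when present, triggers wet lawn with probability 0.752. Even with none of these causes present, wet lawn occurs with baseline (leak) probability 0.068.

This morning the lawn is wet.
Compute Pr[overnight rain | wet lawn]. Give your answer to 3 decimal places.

Under noisy-OR, P(wet lawn | causes) = 1 − (1−0.068)·∏(1−qᵢ) over the active causes.
For the numerator, keep only overnight rain=true terms: 0.042361 + 0.023133 = 0.065494
Normalizer over all consistent configurations: 0.068*0.885*0.769 + 0.768864*0.885*0.231 + 0.479012*0.115*0.769 + 0.870795*0.115*0.231 = 0.268955
P(overnight rain | wet lawn) = 0.065494/0.268955 ≈ 0.244

Pr[overnight rain | wet lawn] ≈ 0.244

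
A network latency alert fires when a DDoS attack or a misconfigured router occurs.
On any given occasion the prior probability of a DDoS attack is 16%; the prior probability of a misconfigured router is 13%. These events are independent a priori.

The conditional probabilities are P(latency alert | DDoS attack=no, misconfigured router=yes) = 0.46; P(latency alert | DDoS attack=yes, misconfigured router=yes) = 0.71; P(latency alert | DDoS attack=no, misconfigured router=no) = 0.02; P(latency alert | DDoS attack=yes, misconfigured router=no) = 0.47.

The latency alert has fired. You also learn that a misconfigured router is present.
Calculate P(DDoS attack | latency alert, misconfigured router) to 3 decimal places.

P(latency alert | misconfigured router) = 0.46·0.84 + 0.71·0.16 = 0.386400 + 0.113600 = 0.500000
Of this, 0.113600 comes from 0.71·0.16 (the DDoS attack=true cases).
Hence the posterior is 0.113600/0.500000 ≈ 0.227.

P(DDoS attack | latency alert, misconfigured router) ≈ 0.227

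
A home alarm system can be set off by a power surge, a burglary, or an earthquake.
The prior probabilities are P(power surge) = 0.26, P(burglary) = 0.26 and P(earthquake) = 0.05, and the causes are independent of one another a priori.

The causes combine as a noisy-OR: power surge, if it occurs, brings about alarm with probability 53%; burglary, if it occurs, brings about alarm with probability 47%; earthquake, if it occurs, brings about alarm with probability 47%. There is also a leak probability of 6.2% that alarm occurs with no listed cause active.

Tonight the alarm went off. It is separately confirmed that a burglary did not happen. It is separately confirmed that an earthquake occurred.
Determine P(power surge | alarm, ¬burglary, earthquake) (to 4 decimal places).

P(power surge | alarm, ¬burglary, earthquake) ≈ 0.3487

Under noisy-OR, P(alarm | causes) = 1 − (1−0.062)·∏(1−qᵢ) over the active causes.
Enumerate both values of power surge and weight by the priors:
  P(alarm | ¬burglary, earthquake) = 0.50286×0.74 + 0.766344×0.26
        = 0.372116 + 0.199249 = 0.571365
Configurations with power surge contribute 0.199249, so
  P(power surge | alarm, ¬burglary, earthquake) = 0.199249 / 0.571365 ≈ 0.3487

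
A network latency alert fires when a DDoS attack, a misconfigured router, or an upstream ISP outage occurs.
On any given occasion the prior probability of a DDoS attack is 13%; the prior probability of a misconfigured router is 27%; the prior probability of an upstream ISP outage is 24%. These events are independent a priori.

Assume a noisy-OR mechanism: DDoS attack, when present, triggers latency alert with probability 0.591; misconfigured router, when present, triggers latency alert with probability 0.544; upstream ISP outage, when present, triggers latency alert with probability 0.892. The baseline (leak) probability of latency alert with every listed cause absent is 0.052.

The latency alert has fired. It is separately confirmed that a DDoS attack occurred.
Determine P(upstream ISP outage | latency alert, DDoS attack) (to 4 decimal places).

Under noisy-OR, P(latency alert | causes) = 1 − (1−0.052)·∏(1−qᵢ) over the active causes.
P(latency alert | DDoS attack) = 0.612268×0.73×0.76 + 0.958125×0.73×0.24 + 0.823194×0.27×0.76 + 0.980905×0.27×0.24 = 0.339686 + 0.167863 + 0.168919 + 0.063563 = 0.740031
Restricting to configurations with upstream ISP outage present: 0.167863 + 0.063563 = 0.231426.
P(upstream ISP outage | latency alert, DDoS attack) = 0.231426 / 0.740031 ≈ 0.3127

P(upstream ISP outage | latency alert, DDoS attack) ≈ 0.3127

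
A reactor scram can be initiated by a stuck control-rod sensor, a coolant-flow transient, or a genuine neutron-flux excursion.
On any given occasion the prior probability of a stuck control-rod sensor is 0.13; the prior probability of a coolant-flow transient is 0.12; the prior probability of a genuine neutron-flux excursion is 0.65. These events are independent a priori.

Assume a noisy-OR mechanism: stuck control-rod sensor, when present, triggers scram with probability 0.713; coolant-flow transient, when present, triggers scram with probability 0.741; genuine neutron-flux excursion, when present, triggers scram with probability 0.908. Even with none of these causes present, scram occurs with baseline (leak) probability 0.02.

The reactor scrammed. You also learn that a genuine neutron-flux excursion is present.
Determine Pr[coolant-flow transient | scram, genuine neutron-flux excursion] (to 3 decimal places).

Under noisy-OR, P(scram | causes) = 1 − (1−0.02)·∏(1−qᵢ) over the active causes.
By total probability over the 4 (stuck control-rod sensor, coolant-flow transient) configurations:
  P(scram | genuine neutron-flux excursion) = 0.90984*0.87*0.88 + 0.976649*0.87*0.12 + 0.974124*0.13*0.88 + 0.993298*0.13*0.12
        = 0.696574 + 0.101962 + 0.111440 + 0.015495 = 0.925471
The terms with coolant-flow transient present sum to 0.117457, so
  P(coolant-flow transient | scram, genuine neutron-flux excursion) = 0.117457 / 0.925471 ≈ 0.127

Pr[coolant-flow transient | scram, genuine neutron-flux excursion] ≈ 0.127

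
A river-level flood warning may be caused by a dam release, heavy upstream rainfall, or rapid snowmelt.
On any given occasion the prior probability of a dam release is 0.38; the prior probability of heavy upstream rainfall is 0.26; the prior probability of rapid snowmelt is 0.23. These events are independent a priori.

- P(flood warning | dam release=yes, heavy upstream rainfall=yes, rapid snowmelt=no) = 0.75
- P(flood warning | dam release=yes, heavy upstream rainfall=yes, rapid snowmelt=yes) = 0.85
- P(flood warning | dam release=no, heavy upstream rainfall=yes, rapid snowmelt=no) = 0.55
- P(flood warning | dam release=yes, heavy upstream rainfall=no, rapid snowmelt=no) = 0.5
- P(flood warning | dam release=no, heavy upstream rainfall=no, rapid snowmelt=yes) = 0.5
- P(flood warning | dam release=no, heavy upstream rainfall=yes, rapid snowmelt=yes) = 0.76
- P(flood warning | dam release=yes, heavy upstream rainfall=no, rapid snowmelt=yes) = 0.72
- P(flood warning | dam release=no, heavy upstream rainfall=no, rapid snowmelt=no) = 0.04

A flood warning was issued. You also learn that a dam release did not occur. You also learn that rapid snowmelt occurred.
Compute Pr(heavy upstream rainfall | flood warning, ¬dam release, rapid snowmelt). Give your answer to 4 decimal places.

Pr(heavy upstream rainfall | flood warning, ¬dam release, rapid snowmelt) ≈ 0.3481

For the numerator, keep only heavy upstream rainfall=true terms: 0.76·0.26 = 0.197600
The normalizing constant is 0.5·0.74 + 0.76·0.26 = 0.567600
Posterior = 0.197600 / 0.567600 ≈ 0.3481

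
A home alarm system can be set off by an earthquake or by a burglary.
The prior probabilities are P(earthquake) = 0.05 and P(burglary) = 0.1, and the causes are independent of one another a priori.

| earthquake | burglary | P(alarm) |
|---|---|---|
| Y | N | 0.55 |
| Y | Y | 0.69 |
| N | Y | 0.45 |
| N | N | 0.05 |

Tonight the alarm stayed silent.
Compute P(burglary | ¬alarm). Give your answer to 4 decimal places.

Enumerate the 4 (earthquake, burglary) configurations and weight by the priors:
  P(¬alarm) = 0.95*0.95*0.9 + 0.55*0.95*0.1 + 0.45*0.05*0.9 + 0.31*0.05*0.1
        = 0.812250 + 0.052250 + 0.020250 + 0.001550 = 0.886300
Configurations with burglary contribute 0.053800, so
  P(burglary | ¬alarm) = 0.053800 / 0.886300 ≈ 0.0607

P(burglary | ¬alarm) ≈ 0.0607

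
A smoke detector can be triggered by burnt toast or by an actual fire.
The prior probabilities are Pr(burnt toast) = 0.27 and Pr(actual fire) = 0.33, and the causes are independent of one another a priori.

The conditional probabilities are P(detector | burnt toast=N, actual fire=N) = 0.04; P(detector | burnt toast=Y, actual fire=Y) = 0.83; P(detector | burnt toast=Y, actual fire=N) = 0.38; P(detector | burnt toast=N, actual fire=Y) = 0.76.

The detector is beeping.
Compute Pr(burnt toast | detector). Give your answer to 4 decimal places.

Enumerate the 4 (burnt toast, actual fire) configurations and weight by the priors:
  P(detector) = 0.04×0.73×0.67 + 0.76×0.73×0.33 + 0.38×0.27×0.67 + 0.83×0.27×0.33
        = 0.019564 + 0.183084 + 0.068742 + 0.073953 = 0.345343
Configurations with burnt toast contribute 0.142695, so
  P(burnt toast | detector) = 0.142695 / 0.345343 ≈ 0.4132

Pr(burnt toast | detector) ≈ 0.4132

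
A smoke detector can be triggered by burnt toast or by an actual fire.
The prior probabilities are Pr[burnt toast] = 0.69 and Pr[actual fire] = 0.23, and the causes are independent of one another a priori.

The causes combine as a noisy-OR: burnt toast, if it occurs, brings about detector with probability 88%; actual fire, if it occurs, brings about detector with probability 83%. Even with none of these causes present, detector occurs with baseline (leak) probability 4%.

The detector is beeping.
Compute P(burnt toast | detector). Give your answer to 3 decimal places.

Under noisy-OR, P(detector | causes) = 1 − (1−0.04)·∏(1−qᵢ) over the active causes.
P(detector) = 0.04*0.31*0.77 + 0.8368*0.31*0.23 + 0.8848*0.69*0.77 + 0.980416*0.69*0.23 = 0.009548 + 0.059664 + 0.470094 + 0.155592 = 0.694898
The burnt toast-present share is 0.470094 + 0.155592 = 0.625686.
So P(burnt toast | detector) = 0.625686/0.694898 ≈ 0.900.

P(burnt toast | detector) ≈ 0.900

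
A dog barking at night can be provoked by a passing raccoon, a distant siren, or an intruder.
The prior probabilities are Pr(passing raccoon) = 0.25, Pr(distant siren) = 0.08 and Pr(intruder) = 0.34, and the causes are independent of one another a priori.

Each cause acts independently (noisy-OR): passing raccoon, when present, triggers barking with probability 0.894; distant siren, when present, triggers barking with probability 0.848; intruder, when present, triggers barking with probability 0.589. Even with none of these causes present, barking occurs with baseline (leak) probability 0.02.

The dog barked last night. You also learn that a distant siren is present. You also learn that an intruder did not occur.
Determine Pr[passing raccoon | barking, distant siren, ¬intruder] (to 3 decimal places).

Under noisy-OR, P(barking | causes) = 1 − (1−0.02)·∏(1−qᵢ) over the active causes.
Enumerate both values of passing raccoon and weight by the priors:
  P(barking | distant siren, ¬intruder) = 0.85104·0.75 + 0.98421·0.25
        = 0.638280 + 0.246053 = 0.884333
The terms with passing raccoon present sum to 0.246053, so
  P(passing raccoon | barking, distant siren, ¬intruder) = 0.246053 / 0.884333 ≈ 0.278

Pr[passing raccoon | barking, distant siren, ¬intruder] ≈ 0.278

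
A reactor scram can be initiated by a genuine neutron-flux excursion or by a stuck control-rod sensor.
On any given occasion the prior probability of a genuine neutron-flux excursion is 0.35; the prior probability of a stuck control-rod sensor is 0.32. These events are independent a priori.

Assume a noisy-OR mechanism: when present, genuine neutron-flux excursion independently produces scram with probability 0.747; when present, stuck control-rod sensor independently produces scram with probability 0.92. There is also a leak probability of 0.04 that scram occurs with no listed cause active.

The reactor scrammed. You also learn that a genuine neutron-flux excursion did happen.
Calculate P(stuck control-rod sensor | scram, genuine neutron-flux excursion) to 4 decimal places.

P(stuck control-rod sensor | scram, genuine neutron-flux excursion) ≈ 0.3787

Under noisy-OR, P(scram | causes) = 1 − (1−0.04)·∏(1−qᵢ) over the active causes.
P(scram | genuine neutron-flux excursion) = 0.75712×0.68 + 0.98057×0.32 = 0.514842 + 0.313782 = 0.828624
Of this, 0.313782 comes from 0.98057×0.32 (the stuck control-rod sensor=true cases).
P(stuck control-rod sensor | scram, genuine neutron-flux excursion) = 0.313782 / 0.828624 ≈ 0.3787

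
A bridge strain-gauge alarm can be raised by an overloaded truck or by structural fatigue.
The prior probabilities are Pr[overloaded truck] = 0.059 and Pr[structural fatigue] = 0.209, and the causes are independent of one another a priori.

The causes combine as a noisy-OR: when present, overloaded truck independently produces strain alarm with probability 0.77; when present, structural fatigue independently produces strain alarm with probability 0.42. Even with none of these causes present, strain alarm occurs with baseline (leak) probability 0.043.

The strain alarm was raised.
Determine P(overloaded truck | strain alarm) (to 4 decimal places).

Under noisy-OR, P(strain alarm | causes) = 1 − (1−0.043)·∏(1−qᵢ) over the active causes.
For the numerator, keep only overloaded truck=true terms: 0.036397 + 0.010757 = 0.047154
The normalizing constant is 0.043*0.941*0.791 + 0.44494*0.941*0.209 + 0.77989*0.059*0.791 + 0.872336*0.059*0.209 = 0.166666
P(overloaded truck | strain alarm) = 0.047154/0.166666 ≈ 0.2829

P(overloaded truck | strain alarm) ≈ 0.2829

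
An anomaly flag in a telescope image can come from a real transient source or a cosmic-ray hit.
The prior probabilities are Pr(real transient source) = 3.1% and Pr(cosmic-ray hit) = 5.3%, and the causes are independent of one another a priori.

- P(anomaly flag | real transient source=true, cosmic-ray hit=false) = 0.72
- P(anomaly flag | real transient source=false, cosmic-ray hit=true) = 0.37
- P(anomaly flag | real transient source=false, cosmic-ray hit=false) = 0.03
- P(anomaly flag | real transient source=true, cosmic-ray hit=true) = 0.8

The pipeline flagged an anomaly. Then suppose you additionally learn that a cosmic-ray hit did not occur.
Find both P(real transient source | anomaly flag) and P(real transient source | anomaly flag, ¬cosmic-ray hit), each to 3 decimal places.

P(real transient source | anomaly flag) ≈ 0.325; P(real transient source | anomaly flag, ¬cosmic-ray hit) ≈ 0.434

Sum P(anomaly flag|·) weighted by the priors over the 4 (real transient source, cosmic-ray hit) configurations:
  P(anomaly flag) = 0.03×0.969×0.947 + 0.37×0.969×0.053 + 0.72×0.031×0.947 + 0.8×0.031×0.053
        = 0.027529 + 0.019002 + 0.021137 + 0.001314 = 0.068982
Configurations with real transient source contribute 0.022451, so
  P(real transient source | anomaly flag) = 0.022451 / 0.068982 ≈ 0.325

Now also conditioning on cosmic-ray hit≠true:
Enumerate both values of real transient source and weight by the priors:
  P(anomaly flag | ¬cosmic-ray hit) = 0.03·0.969 + 0.72·0.031
        = 0.029070 + 0.022320 = 0.051390
Configurations with real transient source contribute 0.022320, so
  P(real transient source | anomaly flag, ¬cosmic-ray hit) = 0.022320 / 0.051390 ≈ 0.434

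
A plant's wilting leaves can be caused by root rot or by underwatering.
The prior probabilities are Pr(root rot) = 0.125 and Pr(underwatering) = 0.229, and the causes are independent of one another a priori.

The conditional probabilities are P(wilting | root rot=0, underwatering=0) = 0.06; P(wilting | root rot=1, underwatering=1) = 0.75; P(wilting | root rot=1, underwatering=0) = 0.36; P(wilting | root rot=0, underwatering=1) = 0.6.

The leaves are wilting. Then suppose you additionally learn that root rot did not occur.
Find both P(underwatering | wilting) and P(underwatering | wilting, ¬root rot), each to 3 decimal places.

P(underwatering | wilting) ≈ 0.653; P(underwatering | wilting, ¬root rot) ≈ 0.748

P(wilting) = 0.06·0.875·0.771 + 0.6·0.875·0.229 + 0.36·0.125·0.771 + 0.75·0.125·0.229 = 0.040477 + 0.120225 + 0.034695 + 0.021469 = 0.216866
The underwatering-present share is 0.120225 + 0.021469 = 0.141694.
Hence the posterior is 0.141694/0.216866 ≈ 0.653.

Now also conditioning on root rot≠true:
Weight on underwatering=true, given the evidence: 0.6*0.229 = 0.137400
Normalizer over all consistent configurations: 0.06*0.771 + 0.6*0.229 = 0.183660
P(underwatering | wilting, ¬root rot) = 0.137400/0.183660 ≈ 0.748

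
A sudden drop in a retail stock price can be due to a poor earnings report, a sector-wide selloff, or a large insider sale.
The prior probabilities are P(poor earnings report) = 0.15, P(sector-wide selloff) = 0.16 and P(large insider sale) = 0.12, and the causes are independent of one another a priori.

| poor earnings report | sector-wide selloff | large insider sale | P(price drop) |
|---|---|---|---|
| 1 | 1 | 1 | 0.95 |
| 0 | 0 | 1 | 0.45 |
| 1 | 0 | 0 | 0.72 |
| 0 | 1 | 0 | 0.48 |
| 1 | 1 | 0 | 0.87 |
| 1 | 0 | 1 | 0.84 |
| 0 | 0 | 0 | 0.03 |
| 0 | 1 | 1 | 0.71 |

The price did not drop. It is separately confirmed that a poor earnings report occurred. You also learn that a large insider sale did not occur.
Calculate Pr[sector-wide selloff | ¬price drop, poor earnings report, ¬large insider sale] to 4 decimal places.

Numerator (weight on configurations with sector-wide selloff): 0.13×0.16 = 0.020800
Normalizer over all consistent configurations: 0.28×0.84 + 0.13×0.16 = 0.256000
P(sector-wide selloff | ¬price drop, poor earnings report, ¬large insider sale) = 0.020800/0.256000 ≈ 0.0812

Pr[sector-wide selloff | ¬price drop, poor earnings report, ¬large insider sale] ≈ 0.0812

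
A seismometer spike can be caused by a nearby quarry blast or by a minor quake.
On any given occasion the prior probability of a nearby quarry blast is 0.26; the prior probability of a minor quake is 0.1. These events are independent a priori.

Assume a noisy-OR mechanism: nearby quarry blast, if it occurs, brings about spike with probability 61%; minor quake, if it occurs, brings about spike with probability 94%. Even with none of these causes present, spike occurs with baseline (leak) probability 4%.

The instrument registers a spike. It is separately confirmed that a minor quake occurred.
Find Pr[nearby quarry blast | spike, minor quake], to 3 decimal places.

Pr[nearby quarry blast | spike, minor quake] ≈ 0.267

Under noisy-OR, P(spike | causes) = 1 − (1−0.04)·∏(1−qᵢ) over the active causes.
Weight on nearby quarry blast=true, given the evidence: 0.977536·0.26 = 0.254159
Denominator P(spike | minor quake): 0.9424·0.74 + 0.977536·0.26 = 0.951535
Posterior = 0.254159 / 0.951535 ≈ 0.267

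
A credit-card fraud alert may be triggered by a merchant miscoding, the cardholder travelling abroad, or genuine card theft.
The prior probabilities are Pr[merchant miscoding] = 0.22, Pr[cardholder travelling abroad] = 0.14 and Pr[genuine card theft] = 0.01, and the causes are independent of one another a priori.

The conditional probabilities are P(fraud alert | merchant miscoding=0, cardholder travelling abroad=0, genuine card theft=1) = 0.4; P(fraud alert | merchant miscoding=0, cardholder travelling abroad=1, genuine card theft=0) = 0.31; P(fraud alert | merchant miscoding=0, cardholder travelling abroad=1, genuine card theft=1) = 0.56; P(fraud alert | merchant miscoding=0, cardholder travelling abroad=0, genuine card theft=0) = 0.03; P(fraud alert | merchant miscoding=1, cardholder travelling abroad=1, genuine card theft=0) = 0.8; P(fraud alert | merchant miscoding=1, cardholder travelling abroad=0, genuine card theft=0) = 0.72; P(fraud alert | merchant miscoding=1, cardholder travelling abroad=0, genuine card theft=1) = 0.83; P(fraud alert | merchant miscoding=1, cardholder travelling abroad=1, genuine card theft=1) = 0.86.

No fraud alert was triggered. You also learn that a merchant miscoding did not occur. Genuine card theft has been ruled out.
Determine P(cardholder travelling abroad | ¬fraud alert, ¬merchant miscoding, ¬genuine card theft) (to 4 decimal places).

Enumerate both values of cardholder travelling abroad and weight by the priors:
  P(¬fraud alert | ¬merchant miscoding, ¬genuine card theft) = 0.97*0.86 + 0.69*0.14
        = 0.834200 + 0.096600 = 0.930800
Keeping only the cardholder travelling abroad-present terms gives 0.096600, so
  P(cardholder travelling abroad | ¬fraud alert, ¬merchant miscoding, ¬genuine card theft) = 0.096600 / 0.930800 ≈ 0.1038

P(cardholder travelling abroad | ¬fraud alert, ¬merchant miscoding, ¬genuine card theft) ≈ 0.1038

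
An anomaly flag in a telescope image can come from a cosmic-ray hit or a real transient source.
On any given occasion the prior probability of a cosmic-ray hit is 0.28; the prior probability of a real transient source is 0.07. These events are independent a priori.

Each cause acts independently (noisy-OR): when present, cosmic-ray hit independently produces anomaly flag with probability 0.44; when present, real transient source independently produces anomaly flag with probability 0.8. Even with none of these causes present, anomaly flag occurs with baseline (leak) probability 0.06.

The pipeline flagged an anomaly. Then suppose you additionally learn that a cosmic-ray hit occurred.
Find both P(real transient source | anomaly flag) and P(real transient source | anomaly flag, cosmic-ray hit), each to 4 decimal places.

Under noisy-OR, P(anomaly flag | causes) = 1 − (1−0.06)·∏(1−qᵢ) over the active causes.
P(anomaly flag) = 0.06×0.72×0.93 + 0.812×0.72×0.07 + 0.4736×0.28×0.93 + 0.89472×0.28×0.07 = 0.040176 + 0.040925 + 0.123325 + 0.017537 = 0.221963
Restricting to configurations with real transient source present: 0.040925 + 0.017537 = 0.058462.
So P(real transient source | anomaly flag) = 0.058462/0.221963 ≈ 0.2634.

With the extra evidence:
P(anomaly flag | cosmic-ray hit) = 0.4736×0.93 + 0.89472×0.07 = 0.440448 + 0.062630 = 0.503078
The real transient source-present share is 0.89472×0.07 = 0.062630.
Hence the posterior is 0.062630/0.503078 ≈ 0.1245.

P(real transient source | anomaly flag) ≈ 0.2634; P(real transient source | anomaly flag, cosmic-ray hit) ≈ 0.1245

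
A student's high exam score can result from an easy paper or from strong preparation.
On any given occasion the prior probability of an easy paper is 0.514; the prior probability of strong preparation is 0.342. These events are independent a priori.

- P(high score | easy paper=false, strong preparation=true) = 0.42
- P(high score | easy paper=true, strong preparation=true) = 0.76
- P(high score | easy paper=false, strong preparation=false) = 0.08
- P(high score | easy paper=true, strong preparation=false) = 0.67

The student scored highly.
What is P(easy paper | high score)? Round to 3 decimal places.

P(easy paper | high score) ≈ 0.791

P(high score) = 0.08·0.486·0.658 + 0.42·0.486·0.342 + 0.67·0.514·0.658 + 0.76·0.514·0.342 = 0.025583 + 0.069809 + 0.226602 + 0.133599 = 0.455593
Of this, 0.360201 comes from 0.226602 + 0.133599 (the easy paper=true cases).
P(easy paper | high score) = 0.360201 / 0.455593 ≈ 0.791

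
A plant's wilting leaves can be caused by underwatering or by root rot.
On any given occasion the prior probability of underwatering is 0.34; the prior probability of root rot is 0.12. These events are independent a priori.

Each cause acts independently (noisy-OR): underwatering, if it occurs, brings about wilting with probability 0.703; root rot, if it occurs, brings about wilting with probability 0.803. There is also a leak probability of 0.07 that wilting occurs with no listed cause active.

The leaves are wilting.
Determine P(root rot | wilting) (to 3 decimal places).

Under noisy-OR, P(wilting | causes) = 1 − (1−0.07)·∏(1−qᵢ) over the active causes.
Sum P(wilting|·) weighted by the priors over the 4 (underwatering, root rot) configurations:
  P(wilting) = 0.07·0.66·0.88 + 0.81679·0.66·0.12 + 0.72379·0.34·0.88 + 0.945587·0.34·0.12
        = 0.040656 + 0.064690 + 0.216558 + 0.038580 = 0.360484
The terms with root rot present sum to 0.103270, so
  P(root rot | wilting) = 0.103270 / 0.360484 ≈ 0.286

P(root rot | wilting) ≈ 0.286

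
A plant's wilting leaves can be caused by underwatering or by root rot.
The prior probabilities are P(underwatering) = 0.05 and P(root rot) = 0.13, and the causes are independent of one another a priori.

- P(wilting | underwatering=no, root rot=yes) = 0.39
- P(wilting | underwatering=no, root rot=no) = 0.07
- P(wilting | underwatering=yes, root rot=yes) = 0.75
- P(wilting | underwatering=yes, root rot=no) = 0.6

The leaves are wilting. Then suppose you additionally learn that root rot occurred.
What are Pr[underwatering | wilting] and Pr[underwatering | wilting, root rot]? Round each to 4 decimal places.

Pr[underwatering | wilting] ≈ 0.2261; Pr[underwatering | wilting, root rot] ≈ 0.0919

Sum P(wilting|·) weighted by the priors over the 4 (underwatering, root rot) configurations:
  P(wilting) = 0.07*0.95*0.87 + 0.39*0.95*0.13 + 0.6*0.05*0.87 + 0.75*0.05*0.13
        = 0.057855 + 0.048165 + 0.026100 + 0.004875 = 0.136995
Keeping only the underwatering-present terms gives 0.030975, so
  P(underwatering | wilting) = 0.030975 / 0.136995 ≈ 0.2261

Now condition on the additional information:
P(wilting | root rot) = 0.39*0.95 + 0.75*0.05 = 0.370500 + 0.037500 = 0.408000
The underwatering-present share is 0.75*0.05 = 0.037500.
Hence the posterior is 0.037500/0.408000 ≈ 0.0919.
Conditioning on root rot lowers the posterior on underwatering: the classic explaining-away effect in a common-effect structure.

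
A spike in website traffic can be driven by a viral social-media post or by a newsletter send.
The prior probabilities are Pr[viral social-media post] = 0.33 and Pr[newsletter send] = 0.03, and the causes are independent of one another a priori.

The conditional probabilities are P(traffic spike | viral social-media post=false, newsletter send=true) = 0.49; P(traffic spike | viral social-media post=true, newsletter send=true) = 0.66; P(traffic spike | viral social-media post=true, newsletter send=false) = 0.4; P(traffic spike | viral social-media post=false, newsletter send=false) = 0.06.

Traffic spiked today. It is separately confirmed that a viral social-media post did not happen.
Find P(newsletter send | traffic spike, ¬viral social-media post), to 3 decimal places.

P(newsletter send | traffic spike, ¬viral social-media post) ≈ 0.202

Weight on newsletter send=true, given the evidence: 0.49·0.03 = 0.014700
The normalizing constant is 0.06·0.97 + 0.49·0.03 = 0.072900
P(newsletter send | traffic spike, ¬viral social-media post) = 0.014700/0.072900 ≈ 0.202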